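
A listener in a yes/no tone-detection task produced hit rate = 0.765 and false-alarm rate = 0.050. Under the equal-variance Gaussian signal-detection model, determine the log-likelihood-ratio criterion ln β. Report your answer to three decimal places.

ln β = 1.092

z(H) = 0.7225
z(FA) = -1.6449
ln β = −½·[z(H)² − z(FA)²] = −0.5 × (0.5220 − 2.7057) = 1.09185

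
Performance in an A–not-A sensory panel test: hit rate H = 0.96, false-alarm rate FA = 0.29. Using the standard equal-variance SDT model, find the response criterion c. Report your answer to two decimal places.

z(H) = z(0.96) = 1.7507
z(FA) = z(0.29) = -0.5534
c = −½·[z(H) + z(FA)] = −0.5 × (1.7507 + (-0.5534)) = -0.59865
c < 0: the taster has a liberal response bias.

c = -0.60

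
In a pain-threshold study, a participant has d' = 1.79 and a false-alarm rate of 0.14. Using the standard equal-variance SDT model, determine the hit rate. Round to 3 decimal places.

z(false-alarm rate) = z(0.14) = -1.0803
z(H) = z(FA) + d' = -1.0803 + 1.79 = 0.7097
hit rate = Φ(0.7097) = 0.7611

hit rate = 0.761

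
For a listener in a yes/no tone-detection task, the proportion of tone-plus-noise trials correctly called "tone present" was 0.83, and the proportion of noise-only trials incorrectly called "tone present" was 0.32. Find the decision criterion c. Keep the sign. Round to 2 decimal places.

c = -0.24

Φ⁻¹(0.83) = 0.9542, Φ⁻¹(0.32) = -0.4677
c = −½·[z(H) + z(FA)] = −0.5 × (0.9542 + (-0.4677)) = -0.24325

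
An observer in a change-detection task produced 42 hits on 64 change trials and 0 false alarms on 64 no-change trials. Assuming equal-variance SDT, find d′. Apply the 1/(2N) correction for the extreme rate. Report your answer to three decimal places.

The false-alarm rate is 0/64 = 0, so apply the 1/(2N) correction: FA → 1/(2·64) = 0.00781.
z(H) = z(0.65625) = 0.4023
z(FA) = z(0.00781) = -2.4177
d' = 0.4023 − (-2.4177) = 2.8200

d′ = 2.820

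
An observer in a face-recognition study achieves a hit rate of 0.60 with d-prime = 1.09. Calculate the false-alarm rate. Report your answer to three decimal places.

z(hit rate) = z(0.60) = 0.2533
z(FA) = z(H) − d' = 0.2533 − 1.09 = -0.8367
false-alarm rate = Φ(-0.8367) = 0.2014

false-alarm rate = 0.201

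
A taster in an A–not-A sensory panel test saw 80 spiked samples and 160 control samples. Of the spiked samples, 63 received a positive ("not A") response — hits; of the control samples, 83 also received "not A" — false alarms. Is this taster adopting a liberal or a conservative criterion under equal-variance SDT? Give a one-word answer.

liberal

z(H) = 0.798, z(FA) = 0.047
c = −½·(z(H) + z(FA)) = -0.4225
c < 0 → liberal criterion (biased toward responding “yes”).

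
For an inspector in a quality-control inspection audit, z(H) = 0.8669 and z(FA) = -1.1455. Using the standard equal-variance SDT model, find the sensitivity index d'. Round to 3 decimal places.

d' = 2.012

d' = z(H) − z(FA) = 0.8669 − (-1.1455) = 2.0124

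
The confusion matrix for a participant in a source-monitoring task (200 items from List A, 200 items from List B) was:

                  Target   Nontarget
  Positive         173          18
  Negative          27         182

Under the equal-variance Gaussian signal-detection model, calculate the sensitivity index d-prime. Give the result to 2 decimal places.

H = 173/200 = 0.8650
FA = 18/200 = 0.0900
z(0.8650) = 1.103, z(0.0900) = -1.341
d' = z(H) − z(FA) = 1.103 − (-1.341) = 2.444

d-prime = 2.44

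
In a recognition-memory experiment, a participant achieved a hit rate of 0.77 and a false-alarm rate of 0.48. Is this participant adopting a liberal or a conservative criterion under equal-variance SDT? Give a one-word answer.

liberal

z(H) = 0.739, z(FA) = -0.050
c = −½·(z(H) + z(FA)) = -0.3445
c < 0 → liberal criterion (biased toward responding “yes”).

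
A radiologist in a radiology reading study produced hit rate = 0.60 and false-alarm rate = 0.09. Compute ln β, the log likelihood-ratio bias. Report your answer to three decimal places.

ln β = 0.867

Φ⁻¹(H) = Φ⁻¹(0.60) = 0.2533
Φ⁻¹(FA) = Φ⁻¹(0.09) = -1.3408
ln β = −½·[z(H)² − z(FA)²] = −0.5 × (0.0642 − 1.7977) = 0.86675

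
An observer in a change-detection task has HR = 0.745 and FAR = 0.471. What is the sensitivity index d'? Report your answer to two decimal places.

z(0.745) = 0.659, z(0.471) = -0.073
d' = z(H) − z(FA) = 0.659 − (-0.073) = 0.732

d' = 0.73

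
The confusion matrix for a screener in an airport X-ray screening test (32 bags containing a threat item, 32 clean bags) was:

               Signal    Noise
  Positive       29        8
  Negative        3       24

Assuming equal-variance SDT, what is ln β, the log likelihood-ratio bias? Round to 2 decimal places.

H = 29/32 = 0.9062
FA = 8/32 = 0.2500
z(H) = z(0.9062) = 1.318
z(FA) = z(0.2500) = -0.674
ln β = −½·[z(H)² − z(FA)²] = −0.5 × (1.737 − 0.454) = -0.6415

ln β = -0.64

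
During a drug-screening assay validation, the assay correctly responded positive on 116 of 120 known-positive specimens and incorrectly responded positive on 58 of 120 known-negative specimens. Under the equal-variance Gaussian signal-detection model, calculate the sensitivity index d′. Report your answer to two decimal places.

H = 116/120 = 0.9667
FA = 58/120 = 0.4833
z(0.9667) = 1.8344, z(0.4833) = -0.0419
d' = z(H) − z(FA) = 1.8344 − (-0.0419) = 1.8763

d′ = 1.88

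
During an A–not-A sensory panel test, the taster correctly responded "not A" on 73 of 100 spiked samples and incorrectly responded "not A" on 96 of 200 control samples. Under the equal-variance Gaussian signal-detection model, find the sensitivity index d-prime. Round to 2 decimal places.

H = 73/100 = 0.7300
FA = 96/200 = 0.4800
z(0.7300) = 0.613, z(0.4800) = -0.050
d' = z(H) − z(FA) = 0.613 − (-0.050) = 0.663

d-prime = 0.66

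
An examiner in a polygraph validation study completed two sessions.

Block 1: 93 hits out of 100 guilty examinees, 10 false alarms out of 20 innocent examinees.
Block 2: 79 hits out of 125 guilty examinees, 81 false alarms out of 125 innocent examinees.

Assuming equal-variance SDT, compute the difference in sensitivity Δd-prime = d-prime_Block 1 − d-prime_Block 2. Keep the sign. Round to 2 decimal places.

Δd-prime = 1.52

Block 1: z(0.9300) = 1.476, z(0.5000) = 0.000, d' = 1.476
Block 2: z(0.6320) = 0.337, z(0.6480) = 0.380, d' = -0.043
Δd' = d'_Block 1 − d'_Block 2 = 1.476 − (-0.043) = 1.519
Block 1 has the higher sensitivity.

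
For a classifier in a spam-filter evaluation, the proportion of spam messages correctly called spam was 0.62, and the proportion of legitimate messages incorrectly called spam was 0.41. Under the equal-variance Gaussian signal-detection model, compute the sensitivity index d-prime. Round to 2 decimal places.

d-prime = 0.53

z(H) = 0.305
z(FA) = -0.228
d' = z(H) − z(FA) = 0.305 − (-0.228) = 0.533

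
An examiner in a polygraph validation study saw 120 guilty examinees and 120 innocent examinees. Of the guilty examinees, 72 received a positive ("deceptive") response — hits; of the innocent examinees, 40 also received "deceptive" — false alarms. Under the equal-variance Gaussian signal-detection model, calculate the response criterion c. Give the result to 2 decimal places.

c = 0.09

H = 72/120 = 0.6000
FA = 40/120 = 0.3333
z(H) = z(0.6000) = 0.253
z(FA) = z(0.3333) = -0.431
c = −½·[z(H) + z(FA)] = −0.5 × (0.253 + (-0.431)) = 0.089
c > 0: the examiner has a conservative response bias.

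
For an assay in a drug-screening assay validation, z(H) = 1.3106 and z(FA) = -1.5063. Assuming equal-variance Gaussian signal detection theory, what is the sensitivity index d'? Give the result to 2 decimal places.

d' = z(H) − z(FA) = 1.3106 − (-1.5063) = 2.8169

d' = 2.82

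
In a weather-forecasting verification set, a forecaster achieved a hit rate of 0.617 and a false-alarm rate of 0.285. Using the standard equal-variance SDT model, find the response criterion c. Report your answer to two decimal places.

c = 0.14

Φ⁻¹(H) = Φ⁻¹(0.617) = 0.298
Φ⁻¹(FA) = Φ⁻¹(0.285) = -0.568
c = −½·[z(H) + z(FA)] = −0.5 × (0.298 + (-0.568)) = 0.135
c > 0: the forecaster has a conservative response bias.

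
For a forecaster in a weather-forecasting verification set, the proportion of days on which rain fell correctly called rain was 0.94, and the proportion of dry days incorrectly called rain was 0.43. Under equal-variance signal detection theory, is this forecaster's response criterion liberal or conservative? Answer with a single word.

z(H) = 1.555, z(FA) = -0.176
c = −½·(z(H) + z(FA)) = -0.6895
c < 0 → liberal criterion (biased toward responding “yes”).

liberal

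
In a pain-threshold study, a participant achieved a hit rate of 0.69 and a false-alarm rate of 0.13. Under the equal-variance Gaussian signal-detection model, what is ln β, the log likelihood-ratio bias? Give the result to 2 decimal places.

z(H) = 0.496
z(FA) = -1.126
ln β = −½·[z(H)² − z(FA)²] = −0.5 × (0.246 − 1.268) = 0.511

ln β = 0.51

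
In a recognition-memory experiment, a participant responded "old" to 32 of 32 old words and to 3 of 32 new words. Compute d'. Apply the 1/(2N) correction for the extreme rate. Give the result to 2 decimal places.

The hit rate is 32/32 = 1, so apply the 1/(2N) correction: H → 1 − 1/(2·32) = 0.98438.
z(H) = z(0.98438) = 2.154
z(FA) = z(0.09375) = -1.318
d' = 2.154 − (-1.318) = 3.472

d' = 3.47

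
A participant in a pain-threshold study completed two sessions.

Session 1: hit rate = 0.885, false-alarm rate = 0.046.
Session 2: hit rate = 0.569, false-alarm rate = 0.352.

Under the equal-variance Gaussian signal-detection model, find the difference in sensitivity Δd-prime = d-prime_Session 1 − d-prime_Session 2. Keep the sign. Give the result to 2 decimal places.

Δd-prime = 2.33

Session 1: z(0.885) = 1.200, z(0.046) = -1.685, d' = 2.885
Session 2: z(0.569) = 0.174, z(0.352) = -0.380, d' = 0.554
Δd' = d'_Session 1 − d'_Session 2 = 2.885 − 0.554 = 2.331
Session 1 has the higher sensitivity.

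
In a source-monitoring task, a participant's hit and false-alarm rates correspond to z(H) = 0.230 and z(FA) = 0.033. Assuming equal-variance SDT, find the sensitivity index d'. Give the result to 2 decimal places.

d' = 0.20

d' = z(H) − z(FA) = 0.230 − 0.033 = 0.197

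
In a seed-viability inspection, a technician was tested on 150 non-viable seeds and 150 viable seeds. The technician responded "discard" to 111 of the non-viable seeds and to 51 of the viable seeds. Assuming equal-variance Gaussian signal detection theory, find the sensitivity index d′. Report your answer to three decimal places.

d′ = 1.056

H = 111/150 = 0.7400
FA = 51/150 = 0.3400
z(0.7400) = 0.6433, z(0.3400) = -0.4125
d' = z(H) − z(FA) = 0.6433 − (-0.4125) = 1.0558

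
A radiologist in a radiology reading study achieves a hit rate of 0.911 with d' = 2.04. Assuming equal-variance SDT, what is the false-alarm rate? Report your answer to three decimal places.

z(hit rate) = z(0.911) = 1.3469
z(FA) = z(H) − d' = 1.3469 − 2.04 = -0.6931
false-alarm rate = Φ(-0.6931) = 0.2441

false-alarm rate = 0.244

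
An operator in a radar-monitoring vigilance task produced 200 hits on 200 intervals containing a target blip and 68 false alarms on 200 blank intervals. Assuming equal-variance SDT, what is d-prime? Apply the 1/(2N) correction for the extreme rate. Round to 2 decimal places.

The hit rate is 200/200 = 1, so apply the 1/(2N) correction: H → 1 − 1/(2·200) = 0.99750.
z(H) = z(0.99750) = 2.807
z(FA) = z(0.34000) = -0.412
d' = 2.807 − (-0.412) = 3.219

d-prime = 3.22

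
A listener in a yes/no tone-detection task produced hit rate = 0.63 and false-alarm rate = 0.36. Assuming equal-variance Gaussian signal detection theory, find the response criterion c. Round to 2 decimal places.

z(0.63) = 0.3319, z(0.36) = -0.3585
c = −½·[z(H) + z(FA)] = −0.5 × (0.3319 + (-0.3585)) = 0.0133
c > 0: the listener has a conservative response bias.

c = 0.01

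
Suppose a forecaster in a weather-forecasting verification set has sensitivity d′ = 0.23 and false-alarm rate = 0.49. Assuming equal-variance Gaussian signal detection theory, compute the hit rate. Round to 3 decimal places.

hit rate = 0.581

z(false-alarm rate) = z(0.49) = -0.0251
z(H) = z(FA) + d' = -0.0251 + 0.23 = 0.2049
hit rate = Φ(0.2049) = 0.5812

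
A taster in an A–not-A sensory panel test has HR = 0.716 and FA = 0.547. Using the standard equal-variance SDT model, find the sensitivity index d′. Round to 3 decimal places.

d′ = 0.453

z(H) = z(0.716) = 0.5710
z(FA) = z(0.547) = 0.1181
d' = z(H) − z(FA) = 0.5710 − 0.1181 = 0.4529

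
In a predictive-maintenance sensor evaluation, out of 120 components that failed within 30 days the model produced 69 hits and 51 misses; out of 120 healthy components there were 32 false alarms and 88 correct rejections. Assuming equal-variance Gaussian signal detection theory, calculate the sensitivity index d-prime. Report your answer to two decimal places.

d-prime = 0.81

H = 69/120 = 0.5750
FA = 32/120 = 0.2667
Φ⁻¹(H) = 0.189
Φ⁻¹(FA) = -0.623
d' = z(H) − z(FA) = 0.189 − (-0.623) = 0.812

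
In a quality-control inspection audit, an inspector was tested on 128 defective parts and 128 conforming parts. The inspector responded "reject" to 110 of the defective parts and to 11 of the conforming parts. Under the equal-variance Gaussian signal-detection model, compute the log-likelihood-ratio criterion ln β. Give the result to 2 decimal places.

H = 110/128 = 0.8594
FA = 11/128 = 0.0859
z(H) = z(0.8594) = 1.078
z(FA) = z(0.0859) = -1.366
ln β = −½·[z(H)² − z(FA)²] = −0.5 × (1.162 − 1.866) = 0.352

ln β = 0.35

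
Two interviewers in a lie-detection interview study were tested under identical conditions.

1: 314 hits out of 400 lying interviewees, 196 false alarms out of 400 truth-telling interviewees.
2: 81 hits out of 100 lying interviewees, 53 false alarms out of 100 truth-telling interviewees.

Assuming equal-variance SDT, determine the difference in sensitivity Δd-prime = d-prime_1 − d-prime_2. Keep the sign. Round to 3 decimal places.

Δd-prime = 0.012

1: z(0.7850) = 0.7892, z(0.4900) = -0.0251, d' = 0.8143
2: z(0.8100) = 0.8779, z(0.5300) = 0.0753, d' = 0.8026
Δd' = d'_1 − d'_2 = 0.8143 − 0.8026 = 0.0117
1 has the higher sensitivity.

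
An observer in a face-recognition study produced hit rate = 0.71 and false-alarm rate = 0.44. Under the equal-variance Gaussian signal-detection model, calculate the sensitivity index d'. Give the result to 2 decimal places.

d' = 0.70

Φ⁻¹(H) = 0.553
Φ⁻¹(FA) = -0.151
d' = z(H) − z(FA) = 0.553 − (-0.151) = 0.704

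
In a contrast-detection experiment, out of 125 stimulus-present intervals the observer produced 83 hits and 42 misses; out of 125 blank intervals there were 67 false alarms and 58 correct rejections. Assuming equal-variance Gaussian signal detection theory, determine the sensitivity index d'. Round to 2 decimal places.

d' = 0.33

H = 83/125 = 0.6640
FA = 67/125 = 0.5360
Φ⁻¹(H) = Φ⁻¹(0.6640) = 0.423
Φ⁻¹(FA) = Φ⁻¹(0.5360) = 0.090
d' = z(H) − z(FA) = 0.423 − 0.090 = 0.333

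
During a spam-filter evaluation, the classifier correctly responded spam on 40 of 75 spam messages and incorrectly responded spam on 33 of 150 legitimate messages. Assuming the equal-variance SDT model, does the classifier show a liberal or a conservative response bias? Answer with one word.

conservative

z(H) = 0.084, z(FA) = -0.772
c = −½·(z(H) + z(FA)) = 0.344
c > 0 → conservative criterion (biased toward responding “no”).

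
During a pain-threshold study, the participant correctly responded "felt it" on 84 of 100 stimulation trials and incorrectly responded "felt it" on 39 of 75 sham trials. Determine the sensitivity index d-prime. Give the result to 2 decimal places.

d-prime = 0.94

H = 84/100 = 0.8400
FA = 39/75 = 0.5200
Φ⁻¹(H) = Φ⁻¹(0.8400) = 0.9945
Φ⁻¹(FA) = Φ⁻¹(0.5200) = 0.0502
d' = z(H) − z(FA) = 0.9945 − 0.0502 = 0.9443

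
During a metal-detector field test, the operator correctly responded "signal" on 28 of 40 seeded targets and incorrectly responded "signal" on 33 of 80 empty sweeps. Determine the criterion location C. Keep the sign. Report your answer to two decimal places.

C = -0.15

H = 28/40 = 0.7000
FA = 33/80 = 0.4125
z(H) = 0.5244
z(FA) = -0.2211
c = −½·[z(H) + z(FA)] = −0.5 × (0.5244 + (-0.2211)) = -0.15165
c < 0: the operator has a liberal response bias.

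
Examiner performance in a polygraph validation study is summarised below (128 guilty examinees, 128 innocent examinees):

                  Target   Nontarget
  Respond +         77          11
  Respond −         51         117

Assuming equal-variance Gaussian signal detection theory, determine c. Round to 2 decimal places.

c = 0.55

H = 77/128 = 0.6016
FA = 11/128 = 0.0859
z(H) = 0.257
z(FA) = -1.366
c = −½·[z(H) + z(FA)] = −0.5 × (0.257 + (-1.366)) = 0.5545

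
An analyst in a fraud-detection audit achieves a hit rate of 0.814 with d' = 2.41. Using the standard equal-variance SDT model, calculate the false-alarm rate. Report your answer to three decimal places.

z(hit rate) = z(0.814) = 0.8927
z(FA) = z(H) − d' = 0.8927 − 2.41 = -1.5173
false-alarm rate = Φ(-1.5173) = 0.0646

false-alarm rate = 0.065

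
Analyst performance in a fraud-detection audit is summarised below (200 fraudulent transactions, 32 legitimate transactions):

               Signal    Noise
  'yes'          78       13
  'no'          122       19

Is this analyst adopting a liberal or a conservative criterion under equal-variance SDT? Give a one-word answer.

z(H) = -0.279, z(FA) = -0.237
c = −½·(z(H) + z(FA)) = 0.258
c > 0 → conservative criterion (biased toward responding “no”).

conservative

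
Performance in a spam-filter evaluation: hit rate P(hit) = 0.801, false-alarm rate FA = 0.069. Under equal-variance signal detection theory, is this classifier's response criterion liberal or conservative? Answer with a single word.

conservative

z(H) = 0.845, z(FA) = -1.483
c = −½·(z(H) + z(FA)) = 0.319
c > 0 → conservative criterion (biased toward responding “no”).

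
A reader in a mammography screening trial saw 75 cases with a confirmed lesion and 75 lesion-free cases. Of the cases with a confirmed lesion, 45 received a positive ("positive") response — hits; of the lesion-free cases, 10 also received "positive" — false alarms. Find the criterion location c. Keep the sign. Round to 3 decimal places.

H = 45/75 = 0.6000
FA = 10/75 = 0.1333
z(H) = 0.2533
z(FA) = -1.1109
c = −½·[z(H) + z(FA)] = −0.5 × (0.2533 + (-1.1109)) = 0.4288

c = 0.429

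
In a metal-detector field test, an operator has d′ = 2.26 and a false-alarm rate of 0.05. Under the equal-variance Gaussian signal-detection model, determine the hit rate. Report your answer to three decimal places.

hit rate = 0.731

z(false-alarm rate) = z(0.05) = -1.6449
z(H) = z(FA) + d' = -1.6449 + 2.26 = 0.6151
hit rate = Φ(0.6151) = 0.7308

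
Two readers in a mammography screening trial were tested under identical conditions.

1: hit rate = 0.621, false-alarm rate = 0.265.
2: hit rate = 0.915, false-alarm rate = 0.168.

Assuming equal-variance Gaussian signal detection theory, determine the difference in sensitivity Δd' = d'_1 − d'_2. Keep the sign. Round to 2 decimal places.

1: z(0.621) = 0.308, z(0.265) = -0.628, d' = 0.936
2: z(0.915) = 1.372, z(0.168) = -0.962, d' = 2.334
Δd' = d'_1 − d'_2 = 0.936 − 2.334 = -1.398
2 has the higher sensitivity.

Δd' = -1.40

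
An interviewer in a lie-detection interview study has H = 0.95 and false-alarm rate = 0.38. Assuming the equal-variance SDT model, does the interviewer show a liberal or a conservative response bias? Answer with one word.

z(H) = 1.645, z(FA) = -0.305
c = −½·(z(H) + z(FA)) = -0.670
c < 0 → liberal criterion (biased toward responding “yes”).

liberal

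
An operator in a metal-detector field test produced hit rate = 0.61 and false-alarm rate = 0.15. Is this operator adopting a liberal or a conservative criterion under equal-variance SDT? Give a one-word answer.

z(H) = 0.279, z(FA) = -1.036
c = −½·(z(H) + z(FA)) = 0.3785
c > 0 → conservative criterion (biased toward responding “no”).

conservative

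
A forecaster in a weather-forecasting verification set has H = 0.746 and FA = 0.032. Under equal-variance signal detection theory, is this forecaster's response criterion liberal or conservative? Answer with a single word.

z(H) = 0.662, z(FA) = -1.852
c = −½·(z(H) + z(FA)) = 0.595
c > 0 → conservative criterion (biased toward responding “no”).

conservative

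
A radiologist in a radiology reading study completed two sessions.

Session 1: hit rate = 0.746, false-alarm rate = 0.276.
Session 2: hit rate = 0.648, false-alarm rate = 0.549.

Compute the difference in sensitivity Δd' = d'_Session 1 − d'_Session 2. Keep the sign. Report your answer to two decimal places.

Session 1: z(0.746) = 0.662, z(0.276) = -0.595, d' = 1.257
Session 2: z(0.648) = 0.380, z(0.549) = 0.123, d' = 0.257
Δd' = d'_Session 1 − d'_Session 2 = 1.257 − 0.257 = 1.000
Session 1 has the higher sensitivity.

Δd' = 1.00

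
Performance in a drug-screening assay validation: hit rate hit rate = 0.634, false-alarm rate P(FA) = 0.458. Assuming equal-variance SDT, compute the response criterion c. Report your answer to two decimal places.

z(H) = 0.342
z(FA) = -0.105
c = −½·[z(H) + z(FA)] = −0.5 × (0.342 + (-0.105)) = -0.1185

c = -0.12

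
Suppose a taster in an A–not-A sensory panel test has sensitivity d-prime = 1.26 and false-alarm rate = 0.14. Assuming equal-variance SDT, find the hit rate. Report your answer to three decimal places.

z(false-alarm rate) = z(0.14) = -1.0803
z(H) = z(FA) + d' = -1.0803 + 1.26 = 0.1797
hit rate = Φ(0.1797) = 0.5713

hit rate = 0.571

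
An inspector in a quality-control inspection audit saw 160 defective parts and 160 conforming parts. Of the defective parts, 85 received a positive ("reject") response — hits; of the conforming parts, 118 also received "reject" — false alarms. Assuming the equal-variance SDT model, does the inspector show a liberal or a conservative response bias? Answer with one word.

liberal

z(H) = 0.078, z(FA) = 0.636
c = −½·(z(H) + z(FA)) = -0.357
c < 0 → liberal criterion (biased toward responding “yes”).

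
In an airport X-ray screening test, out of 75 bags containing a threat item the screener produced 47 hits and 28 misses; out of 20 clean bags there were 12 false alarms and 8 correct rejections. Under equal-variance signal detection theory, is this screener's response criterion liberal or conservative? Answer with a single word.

z(H) = 0.323, z(FA) = 0.253
c = −½·(z(H) + z(FA)) = -0.288
c < 0 → liberal criterion (biased toward responding “yes”).

liberal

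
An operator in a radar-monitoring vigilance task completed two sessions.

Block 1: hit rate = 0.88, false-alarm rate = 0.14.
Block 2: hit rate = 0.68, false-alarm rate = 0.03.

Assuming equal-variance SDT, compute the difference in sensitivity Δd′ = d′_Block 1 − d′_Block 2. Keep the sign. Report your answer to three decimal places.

Block 1: z(0.88) = 1.1750, z(0.14) = -1.0803, d' = 2.2553
Block 2: z(0.68) = 0.4677, z(0.03) = -1.8808, d' = 2.3485
Δd' = d'_Block 1 − d'_Block 2 = 2.2553 − 2.3485 = -0.0932
Block 2 has the higher sensitivity.

Δd′ = -0.093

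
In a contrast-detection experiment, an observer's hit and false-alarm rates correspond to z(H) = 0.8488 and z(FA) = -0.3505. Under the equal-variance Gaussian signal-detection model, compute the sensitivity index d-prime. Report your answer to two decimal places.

d' = z(H) − z(FA) = 0.8488 − (-0.3505) = 1.1993

d-prime = 1.20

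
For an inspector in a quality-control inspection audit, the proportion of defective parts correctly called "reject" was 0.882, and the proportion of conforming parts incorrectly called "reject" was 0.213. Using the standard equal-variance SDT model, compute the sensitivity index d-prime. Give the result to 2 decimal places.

z(0.882) = 1.185, z(0.213) = -0.796
d' = z(H) − z(FA) = 1.185 − (-0.796) = 1.981

d-prime = 1.98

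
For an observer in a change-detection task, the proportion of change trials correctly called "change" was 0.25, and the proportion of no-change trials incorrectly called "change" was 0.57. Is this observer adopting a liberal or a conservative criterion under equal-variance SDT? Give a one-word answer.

z(H) = -0.674, z(FA) = 0.176
c = −½·(z(H) + z(FA)) = 0.249
c > 0 → conservative criterion (biased toward responding “no”).

conservative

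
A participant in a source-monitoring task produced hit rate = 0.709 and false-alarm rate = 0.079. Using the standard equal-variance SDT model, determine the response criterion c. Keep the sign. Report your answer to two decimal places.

Φ⁻¹(H) = Φ⁻¹(0.709) = 0.5505
Φ⁻¹(FA) = Φ⁻¹(0.079) = -1.4118
c = −½·[z(H) + z(FA)] = −0.5 × (0.5505 + (-1.4118)) = 0.43065
c > 0: the participant has a conservative response bias.

c = 0.43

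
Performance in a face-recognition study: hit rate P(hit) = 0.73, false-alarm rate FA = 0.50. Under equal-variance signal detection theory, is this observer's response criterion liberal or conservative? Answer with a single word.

liberal

z(H) = 0.613, z(FA) = 0.000
c = −½·(z(H) + z(FA)) = -0.3065
c < 0 → liberal criterion (biased toward responding “yes”).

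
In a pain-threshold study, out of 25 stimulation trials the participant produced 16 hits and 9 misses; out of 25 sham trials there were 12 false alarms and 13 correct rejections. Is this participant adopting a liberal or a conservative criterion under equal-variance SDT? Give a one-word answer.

liberal

z(H) = 0.358, z(FA) = -0.050
c = −½·(z(H) + z(FA)) = -0.154
c < 0 → liberal criterion (biased toward responding “yes”).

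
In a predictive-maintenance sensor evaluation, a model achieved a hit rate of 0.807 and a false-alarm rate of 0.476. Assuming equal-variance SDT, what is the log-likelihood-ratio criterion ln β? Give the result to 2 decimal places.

ln β = -0.37

z(0.807) = 0.867, z(0.476) = -0.060
ln β = −½·[z(H)² − z(FA)²] = −0.5 × (0.752 − 0.004) = -0.374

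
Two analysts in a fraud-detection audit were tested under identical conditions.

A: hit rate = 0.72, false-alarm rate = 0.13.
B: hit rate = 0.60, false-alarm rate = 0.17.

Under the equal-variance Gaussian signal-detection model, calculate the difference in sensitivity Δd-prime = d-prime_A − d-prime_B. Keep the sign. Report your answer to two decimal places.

A: z(0.72) = 0.583, z(0.13) = -1.126, d' = 1.709
B: z(0.60) = 0.253, z(0.17) = -0.954, d' = 1.207
Δd' = d'_A − d'_B = 1.709 − 1.207 = 0.502
A has the higher sensitivity.

Δd-prime = 0.50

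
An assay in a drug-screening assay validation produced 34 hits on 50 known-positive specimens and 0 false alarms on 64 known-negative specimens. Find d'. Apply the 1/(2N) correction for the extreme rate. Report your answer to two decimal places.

The false-alarm rate is 0/64 = 0, so apply the 1/(2N) correction: FA → 1/(2·64) = 0.00781.
z(H) = z(0.68000) = 0.468
z(FA) = z(0.00781) = -2.418
d' = 0.468 − (-2.418) = 2.886

d' = 2.89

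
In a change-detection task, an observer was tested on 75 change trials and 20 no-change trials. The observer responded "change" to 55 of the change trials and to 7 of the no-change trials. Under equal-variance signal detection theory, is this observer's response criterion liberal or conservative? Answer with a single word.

liberal

z(H) = 0.623, z(FA) = -0.385
c = −½·(z(H) + z(FA)) = -0.119
c < 0 → liberal criterion (biased toward responding “yes”).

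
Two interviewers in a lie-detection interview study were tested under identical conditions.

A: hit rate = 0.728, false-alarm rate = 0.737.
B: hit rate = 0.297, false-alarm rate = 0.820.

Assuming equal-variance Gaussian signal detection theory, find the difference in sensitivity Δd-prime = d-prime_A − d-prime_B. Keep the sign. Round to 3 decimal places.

A: z(0.728) = 0.6068, z(0.737) = 0.6341, d' = -0.0273
B: z(0.297) = -0.5330, z(0.820) = 0.9154, d' = -1.4484
Δd' = d'_A − d'_B = -0.0273 − (-1.4484) = 1.4211
A has the higher sensitivity.

Δd-prime = 1.421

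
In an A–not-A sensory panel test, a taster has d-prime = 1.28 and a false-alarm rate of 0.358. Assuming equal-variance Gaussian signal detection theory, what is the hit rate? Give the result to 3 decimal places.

hit rate = 0.820

z(false-alarm rate) = z(0.358) = -0.3638
z(H) = z(FA) + d' = -0.3638 + 1.28 = 0.9162
hit rate = Φ(0.9162) = 0.8202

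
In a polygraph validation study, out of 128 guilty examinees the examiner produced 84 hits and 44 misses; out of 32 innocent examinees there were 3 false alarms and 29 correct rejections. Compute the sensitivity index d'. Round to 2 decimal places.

H = 84/128 = 0.6562
FA = 3/32 = 0.0938
z(H) = 0.4021
z(FA) = -1.3177
d' = z(H) − z(FA) = 0.4021 − (-1.3177) = 1.7198

d' = 1.72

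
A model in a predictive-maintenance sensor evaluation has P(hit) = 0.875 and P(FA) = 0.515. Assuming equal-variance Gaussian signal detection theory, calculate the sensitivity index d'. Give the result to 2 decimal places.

z(H) = 1.1503
z(FA) = 0.0376
d' = z(H) − z(FA) = 1.1503 − 0.0376 = 1.1127

d' = 1.11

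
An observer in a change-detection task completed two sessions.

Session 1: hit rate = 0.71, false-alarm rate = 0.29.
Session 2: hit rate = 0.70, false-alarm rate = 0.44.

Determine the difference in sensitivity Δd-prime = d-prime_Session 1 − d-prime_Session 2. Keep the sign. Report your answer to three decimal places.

Session 1: z(0.71) = 0.5534, z(0.29) = -0.5534, d' = 1.1068
Session 2: z(0.70) = 0.5244, z(0.44) = -0.1510, d' = 0.6754
Δd' = d'_Session 1 − d'_Session 2 = 1.1068 − 0.6754 = 0.4314
Session 1 has the higher sensitivity.

Δd-prime = 0.431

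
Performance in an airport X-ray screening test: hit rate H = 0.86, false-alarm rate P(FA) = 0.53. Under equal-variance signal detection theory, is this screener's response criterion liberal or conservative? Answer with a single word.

z(H) = 1.080, z(FA) = 0.075
c = −½·(z(H) + z(FA)) = -0.5775
c < 0 → liberal criterion (biased toward responding “yes”).

liberal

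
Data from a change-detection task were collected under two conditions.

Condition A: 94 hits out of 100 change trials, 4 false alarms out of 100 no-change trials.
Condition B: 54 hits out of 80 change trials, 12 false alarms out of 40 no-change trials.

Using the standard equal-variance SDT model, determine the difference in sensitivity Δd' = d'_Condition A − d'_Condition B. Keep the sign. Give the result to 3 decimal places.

Condition A: z(0.9400) = 1.5548, z(0.0400) = -1.7507, d' = 3.3055
Condition B: z(0.6750) = 0.4538, z(0.3000) = -0.5244, d' = 0.9782
Δd' = d'_Condition A − d'_Condition B = 3.3055 − 0.9782 = 2.3273
Condition A has the higher sensitivity.

Δd' = 2.327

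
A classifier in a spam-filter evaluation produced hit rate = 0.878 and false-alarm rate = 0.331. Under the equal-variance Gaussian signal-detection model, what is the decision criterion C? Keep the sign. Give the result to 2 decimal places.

z(0.878) = 1.1650, z(0.331) = -0.4372
c = −½·[z(H) + z(FA)] = −0.5 × (1.1650 + (-0.4372)) = -0.3639

C = -0.36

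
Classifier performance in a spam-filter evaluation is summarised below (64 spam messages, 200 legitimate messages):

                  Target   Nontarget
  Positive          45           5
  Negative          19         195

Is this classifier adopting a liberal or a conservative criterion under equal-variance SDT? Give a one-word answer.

conservative

z(H) = 0.533, z(FA) = -1.960
c = −½·(z(H) + z(FA)) = 0.7135
c > 0 → conservative criterion (biased toward responding “no”).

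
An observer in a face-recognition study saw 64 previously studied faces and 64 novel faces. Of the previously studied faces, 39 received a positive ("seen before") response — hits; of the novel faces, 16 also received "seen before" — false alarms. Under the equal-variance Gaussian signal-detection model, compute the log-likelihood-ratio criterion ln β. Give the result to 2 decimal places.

H = 39/64 = 0.6094
FA = 16/64 = 0.2500
Φ⁻¹(0.6094) = 0.278, Φ⁻¹(0.2500) = -0.674
ln β = −½·[z(H)² − z(FA)²] = −0.5 × (0.077 − 0.454) = 0.1885

ln β = 0.19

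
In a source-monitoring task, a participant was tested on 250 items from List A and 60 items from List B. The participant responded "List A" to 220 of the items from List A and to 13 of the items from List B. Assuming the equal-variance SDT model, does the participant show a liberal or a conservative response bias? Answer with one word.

z(H) = 1.175, z(FA) = -0.784
c = −½·(z(H) + z(FA)) = -0.1955
c < 0 → liberal criterion (biased toward responding “yes”).

liberal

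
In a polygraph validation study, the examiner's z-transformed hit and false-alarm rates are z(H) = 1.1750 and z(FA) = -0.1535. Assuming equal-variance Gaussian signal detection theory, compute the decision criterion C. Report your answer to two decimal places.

C = -0.51

c = −½·[z(H) + z(FA)] = −½·(1.1750 + (-0.1535)) = -0.51075
c < 0: the examiner has a liberal response bias.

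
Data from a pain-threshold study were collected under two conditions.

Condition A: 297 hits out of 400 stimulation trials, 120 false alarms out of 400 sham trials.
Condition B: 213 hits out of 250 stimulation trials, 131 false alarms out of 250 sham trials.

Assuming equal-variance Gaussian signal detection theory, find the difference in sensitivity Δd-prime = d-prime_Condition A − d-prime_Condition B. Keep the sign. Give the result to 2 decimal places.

Δd-prime = 0.19

Condition A: z(0.7425) = 0.651, z(0.3000) = -0.524, d' = 1.175
Condition B: z(0.8520) = 1.045, z(0.5240) = 0.060, d' = 0.985
Δd' = d'_Condition A − d'_Condition B = 1.175 − 0.985 = 0.190
Condition A has the higher sensitivity.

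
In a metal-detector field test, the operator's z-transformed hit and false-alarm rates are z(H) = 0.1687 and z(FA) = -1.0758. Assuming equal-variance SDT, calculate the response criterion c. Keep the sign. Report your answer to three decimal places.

c = 0.454

c = −½·[z(H) + z(FA)] = −½·(0.1687 + (-1.0758)) = 0.45355
c > 0: the operator has a conservative response bias.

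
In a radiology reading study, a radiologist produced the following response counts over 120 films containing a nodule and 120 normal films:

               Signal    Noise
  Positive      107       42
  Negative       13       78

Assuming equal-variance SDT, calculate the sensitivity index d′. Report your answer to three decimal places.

d′ = 1.621

H = 107/120 = 0.8917
FA = 42/120 = 0.3500
z(H) = 1.2356
z(FA) = -0.3853
d' = z(H) − z(FA) = 1.2356 − (-0.3853) = 1.6209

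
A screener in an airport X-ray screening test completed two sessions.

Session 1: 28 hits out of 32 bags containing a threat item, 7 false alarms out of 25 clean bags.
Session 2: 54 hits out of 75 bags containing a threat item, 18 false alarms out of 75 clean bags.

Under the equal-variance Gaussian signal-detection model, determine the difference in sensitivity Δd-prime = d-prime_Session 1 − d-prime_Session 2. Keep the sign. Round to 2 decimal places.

Session 1: z(0.8750) = 1.150, z(0.2800) = -0.583, d' = 1.733
Session 2: z(0.7200) = 0.583, z(0.2400) = -0.706, d' = 1.289
Δd' = d'_Session 1 − d'_Session 2 = 1.733 − 1.289 = 0.444
Session 1 has the higher sensitivity.

Δd-prime = 0.44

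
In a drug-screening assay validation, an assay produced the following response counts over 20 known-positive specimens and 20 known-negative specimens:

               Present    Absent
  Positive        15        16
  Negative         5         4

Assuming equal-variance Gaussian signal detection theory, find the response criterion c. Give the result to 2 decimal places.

c = -0.76

H = 15/20 = 0.7500
FA = 16/20 = 0.8000
z(H) = z(0.7500) = 0.6745
z(FA) = z(0.8000) = 0.8416
c = −½·[z(H) + z(FA)] = −0.5 × (0.6745 + 0.8416) = -0.75805
c < 0: the assay has a liberal response bias.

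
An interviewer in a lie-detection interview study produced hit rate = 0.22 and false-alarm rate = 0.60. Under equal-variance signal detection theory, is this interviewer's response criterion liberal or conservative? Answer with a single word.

conservative

z(H) = -0.772, z(FA) = 0.253
c = −½·(z(H) + z(FA)) = 0.2595
c > 0 → conservative criterion (biased toward responding “no”).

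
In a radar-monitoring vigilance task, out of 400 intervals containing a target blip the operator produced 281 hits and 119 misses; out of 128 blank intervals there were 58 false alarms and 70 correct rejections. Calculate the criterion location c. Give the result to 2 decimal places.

H = 281/400 = 0.7025
FA = 58/128 = 0.4531
Φ⁻¹(H) = Φ⁻¹(0.7025) = 0.5316
Φ⁻¹(FA) = Φ⁻¹(0.4531) = -0.1178
c = −½·[z(H) + z(FA)] = −0.5 × (0.5316 + (-0.1178)) = -0.2069
c < 0: the operator has a liberal response bias.

c = -0.21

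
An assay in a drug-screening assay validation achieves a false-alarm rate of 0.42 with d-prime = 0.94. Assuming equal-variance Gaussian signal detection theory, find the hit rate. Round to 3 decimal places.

hit rate = 0.770

z(false-alarm rate) = z(0.42) = -0.2019
z(H) = z(FA) + d' = -0.2019 + 0.94 = 0.7381
hit rate = Φ(0.7381) = 0.7698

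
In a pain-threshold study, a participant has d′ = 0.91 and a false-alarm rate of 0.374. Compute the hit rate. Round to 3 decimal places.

hit rate = 0.722

z(false-alarm rate) = z(0.374) = -0.3213
z(H) = z(FA) + d' = -0.3213 + 0.91 = 0.5887
hit rate = Φ(0.5887) = 0.7220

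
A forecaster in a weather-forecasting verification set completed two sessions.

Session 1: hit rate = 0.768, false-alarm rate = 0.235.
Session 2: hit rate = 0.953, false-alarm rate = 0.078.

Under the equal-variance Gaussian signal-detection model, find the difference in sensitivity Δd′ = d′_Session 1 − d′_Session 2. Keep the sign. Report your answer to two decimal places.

Session 1: z(0.768) = 0.732, z(0.235) = -0.722, d' = 1.454
Session 2: z(0.953) = 1.675, z(0.078) = -1.419, d' = 3.094
Δd' = d'_Session 1 − d'_Session 2 = 1.454 − 3.094 = -1.640
Session 2 has the higher sensitivity.

Δd′ = -1.64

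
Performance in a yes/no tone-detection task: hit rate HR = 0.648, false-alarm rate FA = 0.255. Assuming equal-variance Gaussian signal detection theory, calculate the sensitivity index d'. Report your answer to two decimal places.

z(H) = z(0.648) = 0.380
z(FA) = z(0.255) = -0.659
d' = z(H) − z(FA) = 0.380 − (-0.659) = 1.039

d' = 1.04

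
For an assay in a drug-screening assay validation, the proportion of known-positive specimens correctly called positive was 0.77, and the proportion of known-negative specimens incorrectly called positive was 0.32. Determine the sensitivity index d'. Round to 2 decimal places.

z(H) = z(0.77) = 0.7388
z(FA) = z(0.32) = -0.4677
d' = z(H) − z(FA) = 0.7388 − (-0.4677) = 1.2065

d' = 1.21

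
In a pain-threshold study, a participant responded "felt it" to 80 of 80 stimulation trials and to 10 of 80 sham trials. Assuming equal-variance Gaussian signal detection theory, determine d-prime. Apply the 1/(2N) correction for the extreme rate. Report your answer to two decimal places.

d-prime = 3.65

The hit rate is 80/80 = 1, so apply the 1/(2N) correction: H → 1 − 1/(2·80) = 0.99375.
z(H) = z(0.99375) = 2.498
z(FA) = z(0.12500) = -1.150
d' = 2.498 − (-1.150) = 3.648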